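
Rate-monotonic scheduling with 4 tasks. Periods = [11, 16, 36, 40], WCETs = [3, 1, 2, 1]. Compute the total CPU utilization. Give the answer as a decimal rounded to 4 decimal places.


Compute individual utilizations (exact fractions):
  Task 1: C/T = 3/11 (approx. 0.2727)
  Task 2: C/T = 1/16 (approx. 0.0625)
  Task 3: C/T = 2/36 = 1/18 (approx. 0.0556)
  Task 4: C/T = 1/40 (approx. 0.025)
Total utilization U = 3/11 + 1/16 + 1/18 + 1/40 = 3293/7920
Rounded to 4 decimal places: U = 0.4158
RM (Liu & Layland) bound for 4 tasks = 0.756828; compare with U = 3293/7920 (approx. 0.415783)
U <= bound, so schedulable by RM sufficient condition.

0.4158


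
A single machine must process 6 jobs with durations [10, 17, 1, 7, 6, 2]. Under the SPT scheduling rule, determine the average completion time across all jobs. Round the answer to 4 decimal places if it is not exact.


Sort jobs by processing time (SPT order): [1, 2, 6, 7, 10, 17]
Compute completion times sequentially:
  Job 1: processing = 1, completes at 1
  Job 2: processing = 2, completes at 3
  Job 3: processing = 6, completes at 9
  Job 4: processing = 7, completes at 16
  Job 5: processing = 10, completes at 26
  Job 6: processing = 17, completes at 43
Sum of completion times = 98
Average completion time = 98/6 = 16.3333

16.3333


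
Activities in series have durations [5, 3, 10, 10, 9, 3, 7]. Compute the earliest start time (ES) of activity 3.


Activity 3 starts after activities 1 through 2 complete.
Predecessor durations: [5, 3]
ES = 5 + 3 = 8

8


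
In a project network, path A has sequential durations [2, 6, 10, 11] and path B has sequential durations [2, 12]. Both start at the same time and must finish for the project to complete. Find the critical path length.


Path A total = 2 + 6 + 10 + 11 = 29
Path B total = 2 + 12 = 14
Critical path = longest path = max(29, 14) = 29

29


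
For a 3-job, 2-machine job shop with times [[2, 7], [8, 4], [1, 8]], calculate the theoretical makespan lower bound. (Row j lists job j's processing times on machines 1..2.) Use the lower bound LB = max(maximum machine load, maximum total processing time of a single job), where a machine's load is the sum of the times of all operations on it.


Machine loads:
  Machine 1: 2 + 8 + 1 = 11
  Machine 2: 7 + 4 + 8 = 19
Max machine load = 19
Job totals:
  Job 1: 9
  Job 2: 12
  Job 3: 9
Max job total = 12
Lower bound = max(19, 12) = 19

19


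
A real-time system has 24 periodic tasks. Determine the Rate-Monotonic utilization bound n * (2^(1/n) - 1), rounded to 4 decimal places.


Compute 2^(1/24) = 1.0293022366
Subtract 1: 1.0293022366 - 1 = 0.0293022366
Multiply by n: 24 * 0.0293022366 = 0.7032536784
Round to 4 dp: 0.7033

0.7033


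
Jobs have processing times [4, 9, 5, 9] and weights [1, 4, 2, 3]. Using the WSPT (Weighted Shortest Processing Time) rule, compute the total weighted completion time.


Compute p/w ratios and sort ascending (WSPT): [(9, 4), (5, 2), (9, 3), (4, 1)]
Compute weighted completion times:
  Job (p=9,w=4): C=9, w*C=4*9=36
  Job (p=5,w=2): C=14, w*C=2*14=28
  Job (p=9,w=3): C=23, w*C=3*23=69
  Job (p=4,w=1): C=27, w*C=1*27=27
Total weighted completion time = 160

160


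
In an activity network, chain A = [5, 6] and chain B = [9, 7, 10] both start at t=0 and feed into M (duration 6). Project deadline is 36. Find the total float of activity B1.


Forward pass: ES(B1) = sum of predecessors on chain B = 0
EF = ES + duration = 0 + 9 = 9
Backward pass: LF(M) = deadline = 36; LS(M) = 36 - 6 = 30
LF(B1) = LS(M) - sum(successors on chain B) = 30 - 17 = 13
LS = LF - duration = 13 - 9 = 4
Total float = LS - ES = 4 - 0 = 4

4


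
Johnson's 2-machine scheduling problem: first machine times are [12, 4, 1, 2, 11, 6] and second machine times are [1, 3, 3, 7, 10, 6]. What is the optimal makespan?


Apply Johnson's rule:
  Group 1 (a <= b): [(3, 1, 3), (4, 2, 7), (6, 6, 6)]
  Group 2 (a > b): [(5, 11, 10), (2, 4, 3), (1, 12, 1)]
Optimal job order: [3, 4, 6, 5, 2, 1]
Schedule:
  Job 3: M1 done at 1, M2 done at 4
  Job 4: M1 done at 3, M2 done at 11
  Job 6: M1 done at 9, M2 done at 17
  Job 5: M1 done at 20, M2 done at 30
  Job 2: M1 done at 24, M2 done at 33
  Job 1: M1 done at 36, M2 done at 37
Makespan = 37

37


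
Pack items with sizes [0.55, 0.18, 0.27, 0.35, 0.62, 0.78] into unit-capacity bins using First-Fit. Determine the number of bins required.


Place items sequentially using First-Fit:
  Item 0.55 -> new Bin 1
  Item 0.18 -> Bin 1 (now 0.73)
  Item 0.27 -> Bin 1 (now 1.0)
  Item 0.35 -> new Bin 2
  Item 0.62 -> Bin 2 (now 0.97)
  Item 0.78 -> new Bin 3
Total bins used = 3

3


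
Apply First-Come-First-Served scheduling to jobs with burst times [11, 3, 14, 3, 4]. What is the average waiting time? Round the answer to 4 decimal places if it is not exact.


FCFS order (as given): [11, 3, 14, 3, 4]
Waiting times:
  Job 1: wait = 0
  Job 2: wait = 11
  Job 3: wait = 14
  Job 4: wait = 28
  Job 5: wait = 31
Sum of waiting times = 84
Average waiting time = 84/5 = 16.8

16.8


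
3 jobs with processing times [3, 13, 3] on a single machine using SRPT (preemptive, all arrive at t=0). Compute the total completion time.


Since all jobs arrive at t=0, SRPT equals SPT ordering.
SPT order: [3, 3, 13]
Completion times:
  Job 1: p=3, C=3
  Job 2: p=3, C=6
  Job 3: p=13, C=19
Total completion time = 3 + 6 + 19 = 28

28


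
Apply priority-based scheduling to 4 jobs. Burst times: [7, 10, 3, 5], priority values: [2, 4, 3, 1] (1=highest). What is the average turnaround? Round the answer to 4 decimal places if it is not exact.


Sort by priority (ascending = highest first):
Order: [(1, 5), (2, 7), (3, 3), (4, 10)]
Completion times:
  Priority 1, burst=5, C=5
  Priority 2, burst=7, C=12
  Priority 3, burst=3, C=15
  Priority 4, burst=10, C=25
Average turnaround = 57/4 = 14.25

14.25


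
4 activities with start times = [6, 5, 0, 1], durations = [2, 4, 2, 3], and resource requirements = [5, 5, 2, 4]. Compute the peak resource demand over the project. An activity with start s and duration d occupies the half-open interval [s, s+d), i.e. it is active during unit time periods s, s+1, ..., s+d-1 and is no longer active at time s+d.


Each activity i is active on [start_i, start_i + duration_i).
Compute total resource usage per time slot:
  t=0: active resources = [2], total = 2
  t=1: active resources = [2, 4], total = 6
  t=2: active resources = [4], total = 4
  t=3: active resources = [4], total = 4
  t=4: active resources = [], total = 0
  t=5: active resources = [5], total = 5
  t=6: active resources = [5, 5], total = 10
  t=7: active resources = [5, 5], total = 10
  t=8: active resources = [5], total = 5
Peak resource demand = 10

10


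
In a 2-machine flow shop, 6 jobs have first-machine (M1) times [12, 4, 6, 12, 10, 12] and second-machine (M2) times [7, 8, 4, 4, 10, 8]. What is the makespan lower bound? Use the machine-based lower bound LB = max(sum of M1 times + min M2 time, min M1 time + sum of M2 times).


LB1 = sum(M1 times) + min(M2 times) = 56 + 4 = 60
LB2 = min(M1 times) + sum(M2 times) = 4 + 41 = 45
Lower bound = max(LB1, LB2) = max(60, 45) = 60

60


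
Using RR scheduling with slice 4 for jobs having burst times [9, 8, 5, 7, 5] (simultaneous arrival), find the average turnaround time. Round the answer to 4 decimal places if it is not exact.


Time quantum = 4
Execution trace:
  J1 runs 4 units, time = 4
  J2 runs 4 units, time = 8
  J3 runs 4 units, time = 12
  J4 runs 4 units, time = 16
  J5 runs 4 units, time = 20
  J1 runs 4 units, time = 24
  J2 runs 4 units, time = 28
  J3 runs 1 units, time = 29
  J4 runs 3 units, time = 32
  J5 runs 1 units, time = 33
  J1 runs 1 units, time = 34
Finish times: [34, 28, 29, 32, 33]
Average turnaround = 156/5 = 31.2

31.2


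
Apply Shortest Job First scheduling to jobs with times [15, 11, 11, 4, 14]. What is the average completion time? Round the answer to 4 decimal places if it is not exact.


SJF order (ascending): [4, 11, 11, 14, 15]
Completion times:
  Job 1: burst=4, C=4
  Job 2: burst=11, C=15
  Job 3: burst=11, C=26
  Job 4: burst=14, C=40
  Job 5: burst=15, C=55
Average completion = 140/5 = 28.0

28.0


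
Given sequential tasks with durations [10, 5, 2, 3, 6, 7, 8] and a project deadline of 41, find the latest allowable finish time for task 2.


LF(activity 2) = deadline - sum of successor durations
Successors: activities 3 through 7 with durations [2, 3, 6, 7, 8]
Sum of successor durations = 26
LF = 41 - 26 = 15

15


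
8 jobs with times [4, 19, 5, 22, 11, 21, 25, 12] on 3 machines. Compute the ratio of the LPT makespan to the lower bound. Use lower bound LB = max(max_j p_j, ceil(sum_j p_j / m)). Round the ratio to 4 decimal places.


LPT order: [25, 22, 21, 19, 12, 11, 5, 4]
Machine loads after assignment: [40, 39, 40]
LPT makespan = 40
Lower bound = max(max_job, ceil(total/3)) = max(25, 40) = 40
Ratio = 40 / 40 = 1.0

1.0


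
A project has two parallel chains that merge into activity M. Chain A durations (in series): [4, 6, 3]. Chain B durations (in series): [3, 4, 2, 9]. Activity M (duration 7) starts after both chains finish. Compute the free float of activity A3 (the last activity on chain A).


ES(A3) = sum of predecessors on chain A = 10
EF(A3) = ES + duration = 10 + 3 = 13
Successor of A3 is M. ES(M) = max(sum(A), sum(B)) = max(13, 18) = 18
Free float = ES(successor) - EF(current) = 18 - 13 = 5

5


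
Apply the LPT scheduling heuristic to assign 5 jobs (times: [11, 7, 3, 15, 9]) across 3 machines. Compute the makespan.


Sort jobs in decreasing order (LPT): [15, 11, 9, 7, 3]
Assign each job to the least loaded machine:
  Machine 1: jobs [15], load = 15
  Machine 2: jobs [11, 3], load = 14
  Machine 3: jobs [9, 7], load = 16
Makespan = max load = 16

16


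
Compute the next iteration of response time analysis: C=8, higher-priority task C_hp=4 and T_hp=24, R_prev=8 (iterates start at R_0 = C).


R_next = C + ceil(R_prev / T_hp) * C_hp
ceil(8 / 24) = ceil(0.3333) = 1
Interference = 1 * 4 = 4
R_next = 8 + 4 = 12

12


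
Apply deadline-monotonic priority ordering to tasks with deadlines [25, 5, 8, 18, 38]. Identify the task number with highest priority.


Sort tasks by relative deadline (ascending):
  Task 2: deadline = 5
  Task 3: deadline = 8
  Task 4: deadline = 18
  Task 1: deadline = 25
  Task 5: deadline = 38
Priority order (highest first): [2, 3, 4, 1, 5]
Highest priority task = 2

2


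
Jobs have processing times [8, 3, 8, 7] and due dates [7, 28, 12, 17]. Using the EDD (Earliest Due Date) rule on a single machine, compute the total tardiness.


Sort by due date (EDD order): [(8, 7), (8, 12), (7, 17), (3, 28)]
Compute completion times and tardiness:
  Job 1: p=8, d=7, C=8, tardiness=max(0,8-7)=1
  Job 2: p=8, d=12, C=16, tardiness=max(0,16-12)=4
  Job 3: p=7, d=17, C=23, tardiness=max(0,23-17)=6
  Job 4: p=3, d=28, C=26, tardiness=max(0,26-28)=0
Total tardiness = 11

11


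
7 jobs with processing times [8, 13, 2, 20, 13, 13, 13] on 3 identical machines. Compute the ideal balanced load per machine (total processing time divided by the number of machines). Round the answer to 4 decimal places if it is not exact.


Total processing time = 8 + 13 + 2 + 20 + 13 + 13 + 13 = 82
Number of machines = 3
Ideal balanced load = 82 / 3 = 27.3333

27.3333


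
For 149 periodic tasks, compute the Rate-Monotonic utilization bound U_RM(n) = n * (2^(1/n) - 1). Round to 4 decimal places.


Compute 2^(1/149) = 1.0046628318
Subtract 1: 1.0046628318 - 1 = 0.0046628318
Multiply by n: 149 * 0.0046628318 = 0.6947619382
Round to 4 dp: 0.6948

0.6948


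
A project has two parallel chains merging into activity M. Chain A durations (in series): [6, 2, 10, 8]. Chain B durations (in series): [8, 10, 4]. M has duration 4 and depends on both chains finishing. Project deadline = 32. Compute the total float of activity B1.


Forward pass: ES(B1) = sum of predecessors on chain B = 0
EF = ES + duration = 0 + 8 = 8
Backward pass: LF(M) = deadline = 32; LS(M) = 32 - 4 = 28
LF(B1) = LS(M) - sum(successors on chain B) = 28 - 14 = 14
LS = LF - duration = 14 - 8 = 6
Total float = LS - ES = 6 - 0 = 6

6


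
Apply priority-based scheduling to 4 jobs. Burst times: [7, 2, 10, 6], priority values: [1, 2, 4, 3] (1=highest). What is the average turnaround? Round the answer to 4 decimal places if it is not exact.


Sort by priority (ascending = highest first):
Order: [(1, 7), (2, 2), (3, 6), (4, 10)]
Completion times:
  Priority 1, burst=7, C=7
  Priority 2, burst=2, C=9
  Priority 3, burst=6, C=15
  Priority 4, burst=10, C=25
Average turnaround = 56/4 = 14.0

14.0


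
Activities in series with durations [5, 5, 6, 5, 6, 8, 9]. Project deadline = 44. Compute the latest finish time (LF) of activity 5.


LF(activity 5) = deadline - sum of successor durations
Successors: activities 6 through 7 with durations [8, 9]
Sum of successor durations = 17
LF = 44 - 17 = 27

27


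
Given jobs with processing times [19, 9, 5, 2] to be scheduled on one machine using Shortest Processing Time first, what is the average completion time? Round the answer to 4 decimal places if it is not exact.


Sort jobs by processing time (SPT order): [2, 5, 9, 19]
Compute completion times sequentially:
  Job 1: processing = 2, completes at 2
  Job 2: processing = 5, completes at 7
  Job 3: processing = 9, completes at 16
  Job 4: processing = 19, completes at 35
Sum of completion times = 60
Average completion time = 60/4 = 15.0

15.0


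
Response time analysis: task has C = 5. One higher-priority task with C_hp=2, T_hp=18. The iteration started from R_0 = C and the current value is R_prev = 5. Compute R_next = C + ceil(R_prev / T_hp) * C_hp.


R_next = C + ceil(R_prev / T_hp) * C_hp
ceil(5 / 18) = ceil(0.2778) = 1
Interference = 1 * 2 = 2
R_next = 5 + 2 = 7

7


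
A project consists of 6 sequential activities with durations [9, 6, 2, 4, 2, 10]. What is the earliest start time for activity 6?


Activity 6 starts after activities 1 through 5 complete.
Predecessor durations: [9, 6, 2, 4, 2]
ES = 9 + 6 + 2 + 4 + 2 = 23

23


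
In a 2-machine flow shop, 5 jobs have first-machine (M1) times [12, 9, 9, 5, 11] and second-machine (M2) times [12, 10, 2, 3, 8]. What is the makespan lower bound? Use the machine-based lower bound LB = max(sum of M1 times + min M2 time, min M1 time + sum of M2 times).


LB1 = sum(M1 times) + min(M2 times) = 46 + 2 = 48
LB2 = min(M1 times) + sum(M2 times) = 5 + 35 = 40
Lower bound = max(LB1, LB2) = max(48, 40) = 48

48


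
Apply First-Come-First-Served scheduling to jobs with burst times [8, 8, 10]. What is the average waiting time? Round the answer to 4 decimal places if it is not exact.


FCFS order (as given): [8, 8, 10]
Waiting times:
  Job 1: wait = 0
  Job 2: wait = 8
  Job 3: wait = 16
Sum of waiting times = 24
Average waiting time = 24/3 = 8.0

8.0


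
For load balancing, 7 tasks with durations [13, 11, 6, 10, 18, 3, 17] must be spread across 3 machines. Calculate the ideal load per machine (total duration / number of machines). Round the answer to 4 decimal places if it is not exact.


Total processing time = 13 + 11 + 6 + 10 + 18 + 3 + 17 = 78
Number of machines = 3
Ideal balanced load = 78 / 3 = 26.0

26.0


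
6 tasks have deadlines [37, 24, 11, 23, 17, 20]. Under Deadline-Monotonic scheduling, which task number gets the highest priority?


Sort tasks by relative deadline (ascending):
  Task 3: deadline = 11
  Task 5: deadline = 17
  Task 6: deadline = 20
  Task 4: deadline = 23
  Task 2: deadline = 24
  Task 1: deadline = 37
Priority order (highest first): [3, 5, 6, 4, 2, 1]
Highest priority task = 3

3


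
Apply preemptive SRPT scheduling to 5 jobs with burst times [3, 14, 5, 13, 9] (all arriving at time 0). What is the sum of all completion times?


Since all jobs arrive at t=0, SRPT equals SPT ordering.
SPT order: [3, 5, 9, 13, 14]
Completion times:
  Job 1: p=3, C=3
  Job 2: p=5, C=8
  Job 3: p=9, C=17
  Job 4: p=13, C=30
  Job 5: p=14, C=44
Total completion time = 3 + 8 + 17 + 30 + 44 = 102

102


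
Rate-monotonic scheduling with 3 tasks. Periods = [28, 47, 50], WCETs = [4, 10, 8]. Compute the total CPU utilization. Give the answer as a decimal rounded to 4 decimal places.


Compute individual utilizations (exact fractions):
  Task 1: C/T = 4/28 = 1/7 (approx. 0.1429)
  Task 2: C/T = 10/47 (approx. 0.2128)
  Task 3: C/T = 8/50 = 4/25 (approx. 0.16)
Total utilization U = 1/7 + 10/47 + 4/25 = 4241/8225
Rounded to 4 decimal places: U = 0.5156
RM (Liu & Layland) bound for 3 tasks = 0.779763; compare with U = 4241/8225 (approx. 0.515623)
U <= bound, so schedulable by RM sufficient condition.

0.5156


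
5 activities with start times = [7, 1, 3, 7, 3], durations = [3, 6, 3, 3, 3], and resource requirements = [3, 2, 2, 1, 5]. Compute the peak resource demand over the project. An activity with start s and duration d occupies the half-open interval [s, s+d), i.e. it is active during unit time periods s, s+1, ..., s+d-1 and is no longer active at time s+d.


Each activity i is active on [start_i, start_i + duration_i).
Compute total resource usage per time slot:
  t=0: active resources = [], total = 0
  t=1: active resources = [2], total = 2
  t=2: active resources = [2], total = 2
  t=3: active resources = [2, 2, 5], total = 9
  t=4: active resources = [2, 2, 5], total = 9
  t=5: active resources = [2, 2, 5], total = 9
  t=6: active resources = [2], total = 2
  t=7: active resources = [3, 1], total = 4
  t=8: active resources = [3, 1], total = 4
  t=9: active resources = [3, 1], total = 4
Peak resource demand = 9

9


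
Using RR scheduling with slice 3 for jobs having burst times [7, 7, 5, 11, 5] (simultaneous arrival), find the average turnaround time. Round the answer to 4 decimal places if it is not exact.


Time quantum = 3
Execution trace:
  J1 runs 3 units, time = 3
  J2 runs 3 units, time = 6
  J3 runs 3 units, time = 9
  J4 runs 3 units, time = 12
  J5 runs 3 units, time = 15
  J1 runs 3 units, time = 18
  J2 runs 3 units, time = 21
  J3 runs 2 units, time = 23
  J4 runs 3 units, time = 26
  J5 runs 2 units, time = 28
  J1 runs 1 units, time = 29
  J2 runs 1 units, time = 30
  J4 runs 3 units, time = 33
  J4 runs 2 units, time = 35
Finish times: [29, 30, 23, 35, 28]
Average turnaround = 145/5 = 29.0

29.0


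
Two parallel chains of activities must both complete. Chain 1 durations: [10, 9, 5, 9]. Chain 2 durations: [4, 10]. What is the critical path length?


Path A total = 10 + 9 + 5 + 9 = 33
Path B total = 4 + 10 = 14
Critical path = longest path = max(33, 14) = 33

33


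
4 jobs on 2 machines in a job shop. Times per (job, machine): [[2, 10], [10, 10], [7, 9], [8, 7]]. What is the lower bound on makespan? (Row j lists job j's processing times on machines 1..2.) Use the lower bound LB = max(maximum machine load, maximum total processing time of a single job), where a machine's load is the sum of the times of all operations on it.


Machine loads:
  Machine 1: 2 + 10 + 7 + 8 = 27
  Machine 2: 10 + 10 + 9 + 7 = 36
Max machine load = 36
Job totals:
  Job 1: 12
  Job 2: 20
  Job 3: 16
  Job 4: 15
Max job total = 20
Lower bound = max(36, 20) = 36

36


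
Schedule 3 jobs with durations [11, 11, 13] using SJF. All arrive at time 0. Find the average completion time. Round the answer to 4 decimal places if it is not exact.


SJF order (ascending): [11, 11, 13]
Completion times:
  Job 1: burst=11, C=11
  Job 2: burst=11, C=22
  Job 3: burst=13, C=35
Average completion = 68/3 = 22.6667

22.6667


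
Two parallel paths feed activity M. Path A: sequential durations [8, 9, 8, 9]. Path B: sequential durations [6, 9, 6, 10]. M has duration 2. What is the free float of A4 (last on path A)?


ES(A4) = sum of predecessors on chain A = 25
EF(A4) = ES + duration = 25 + 9 = 34
Successor of A4 is M. ES(M) = max(sum(A), sum(B)) = max(34, 31) = 34
Free float = ES(successor) - EF(current) = 34 - 34 = 0

0


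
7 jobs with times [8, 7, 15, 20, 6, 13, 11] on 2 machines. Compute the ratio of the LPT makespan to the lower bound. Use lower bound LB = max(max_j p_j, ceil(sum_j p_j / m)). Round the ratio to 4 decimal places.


LPT order: [20, 15, 13, 11, 8, 7, 6]
Machine loads after assignment: [38, 42]
LPT makespan = 42
Lower bound = max(max_job, ceil(total/2)) = max(20, 40) = 40
Ratio = 42 / 40 = 1.05

1.05


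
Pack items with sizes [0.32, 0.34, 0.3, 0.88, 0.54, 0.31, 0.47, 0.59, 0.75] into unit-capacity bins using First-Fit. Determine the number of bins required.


Place items sequentially using First-Fit:
  Item 0.32 -> new Bin 1
  Item 0.34 -> Bin 1 (now 0.66)
  Item 0.3 -> Bin 1 (now 0.96)
  Item 0.88 -> new Bin 2
  Item 0.54 -> new Bin 3
  Item 0.31 -> Bin 3 (now 0.85)
  Item 0.47 -> new Bin 4
  Item 0.59 -> new Bin 5
  Item 0.75 -> new Bin 6
Total bins used = 6

6


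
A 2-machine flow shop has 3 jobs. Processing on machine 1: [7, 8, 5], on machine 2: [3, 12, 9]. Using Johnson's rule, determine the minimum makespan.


Apply Johnson's rule:
  Group 1 (a <= b): [(3, 5, 9), (2, 8, 12)]
  Group 2 (a > b): [(1, 7, 3)]
Optimal job order: [3, 2, 1]
Schedule:
  Job 3: M1 done at 5, M2 done at 14
  Job 2: M1 done at 13, M2 done at 26
  Job 1: M1 done at 20, M2 done at 29
Makespan = 29

29


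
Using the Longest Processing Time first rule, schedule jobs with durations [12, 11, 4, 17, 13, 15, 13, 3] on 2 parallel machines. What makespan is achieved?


Sort jobs in decreasing order (LPT): [17, 15, 13, 13, 12, 11, 4, 3]
Assign each job to the least loaded machine:
  Machine 1: jobs [17, 13, 11, 3], load = 44
  Machine 2: jobs [15, 13, 12, 4], load = 44
Makespan = max load = 44

44


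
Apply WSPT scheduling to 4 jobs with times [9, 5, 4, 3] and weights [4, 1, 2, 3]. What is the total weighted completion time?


Compute p/w ratios and sort ascending (WSPT): [(3, 3), (4, 2), (9, 4), (5, 1)]
Compute weighted completion times:
  Job (p=3,w=3): C=3, w*C=3*3=9
  Job (p=4,w=2): C=7, w*C=2*7=14
  Job (p=9,w=4): C=16, w*C=4*16=64
  Job (p=5,w=1): C=21, w*C=1*21=21
Total weighted completion time = 108

108


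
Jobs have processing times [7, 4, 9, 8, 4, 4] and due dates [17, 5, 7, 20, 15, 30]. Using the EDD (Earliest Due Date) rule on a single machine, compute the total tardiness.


Sort by due date (EDD order): [(4, 5), (9, 7), (4, 15), (7, 17), (8, 20), (4, 30)]
Compute completion times and tardiness:
  Job 1: p=4, d=5, C=4, tardiness=max(0,4-5)=0
  Job 2: p=9, d=7, C=13, tardiness=max(0,13-7)=6
  Job 3: p=4, d=15, C=17, tardiness=max(0,17-15)=2
  Job 4: p=7, d=17, C=24, tardiness=max(0,24-17)=7
  Job 5: p=8, d=20, C=32, tardiness=max(0,32-20)=12
  Job 6: p=4, d=30, C=36, tardiness=max(0,36-30)=6
Total tardiness = 33

33


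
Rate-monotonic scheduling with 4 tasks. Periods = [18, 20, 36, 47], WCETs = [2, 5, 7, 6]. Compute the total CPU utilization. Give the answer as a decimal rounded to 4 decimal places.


Compute individual utilizations (exact fractions):
  Task 1: C/T = 2/18 = 1/9 (approx. 0.1111)
  Task 2: C/T = 5/20 = 1/4 (approx. 0.25)
  Task 3: C/T = 7/36 (approx. 0.1944)
  Task 4: C/T = 6/47 (approx. 0.1277)
Total utilization U = 1/9 + 1/4 + 7/36 + 6/47 = 289/423
Rounded to 4 decimal places: U = 0.6832
RM (Liu & Layland) bound for 4 tasks = 0.756828; compare with U = 289/423 (approx. 0.683215)
U <= bound, so schedulable by RM sufficient condition.

0.6832


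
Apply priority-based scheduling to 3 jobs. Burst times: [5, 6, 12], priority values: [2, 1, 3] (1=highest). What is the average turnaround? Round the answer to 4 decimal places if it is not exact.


Sort by priority (ascending = highest first):
Order: [(1, 6), (2, 5), (3, 12)]
Completion times:
  Priority 1, burst=6, C=6
  Priority 2, burst=5, C=11
  Priority 3, burst=12, C=23
Average turnaround = 40/3 = 13.3333

13.3333


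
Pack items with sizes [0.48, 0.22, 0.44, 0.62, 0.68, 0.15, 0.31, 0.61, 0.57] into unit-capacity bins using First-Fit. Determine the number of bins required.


Place items sequentially using First-Fit:
  Item 0.48 -> new Bin 1
  Item 0.22 -> Bin 1 (now 0.7)
  Item 0.44 -> new Bin 2
  Item 0.62 -> new Bin 3
  Item 0.68 -> new Bin 4
  Item 0.15 -> Bin 1 (now 0.85)
  Item 0.31 -> Bin 2 (now 0.75)
  Item 0.61 -> new Bin 5
  Item 0.57 -> new Bin 6
Total bins used = 6

6


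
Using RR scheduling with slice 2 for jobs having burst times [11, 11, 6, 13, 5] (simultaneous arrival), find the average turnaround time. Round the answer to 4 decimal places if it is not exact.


Time quantum = 2
Execution trace:
  J1 runs 2 units, time = 2
  J2 runs 2 units, time = 4
  J3 runs 2 units, time = 6
  J4 runs 2 units, time = 8
  J5 runs 2 units, time = 10
  J1 runs 2 units, time = 12
  J2 runs 2 units, time = 14
  J3 runs 2 units, time = 16
  J4 runs 2 units, time = 18
  J5 runs 2 units, time = 20
  J1 runs 2 units, time = 22
  J2 runs 2 units, time = 24
  J3 runs 2 units, time = 26
  J4 runs 2 units, time = 28
  J5 runs 1 units, time = 29
  J1 runs 2 units, time = 31
  J2 runs 2 units, time = 33
  J4 runs 2 units, time = 35
  J1 runs 2 units, time = 37
  J2 runs 2 units, time = 39
  J4 runs 2 units, time = 41
  J1 runs 1 units, time = 42
  J2 runs 1 units, time = 43
  J4 runs 2 units, time = 45
  J4 runs 1 units, time = 46
Finish times: [42, 43, 26, 46, 29]
Average turnaround = 186/5 = 37.2

37.2


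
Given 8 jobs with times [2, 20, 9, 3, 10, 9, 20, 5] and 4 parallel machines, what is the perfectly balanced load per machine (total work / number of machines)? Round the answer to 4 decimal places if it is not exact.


Total processing time = 2 + 20 + 9 + 3 + 10 + 9 + 20 + 5 = 78
Number of machines = 4
Ideal balanced load = 78 / 4 = 19.5

19.5


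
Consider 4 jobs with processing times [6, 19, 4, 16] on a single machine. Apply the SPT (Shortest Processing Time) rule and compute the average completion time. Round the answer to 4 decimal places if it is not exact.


Sort jobs by processing time (SPT order): [4, 6, 16, 19]
Compute completion times sequentially:
  Job 1: processing = 4, completes at 4
  Job 2: processing = 6, completes at 10
  Job 3: processing = 16, completes at 26
  Job 4: processing = 19, completes at 45
Sum of completion times = 85
Average completion time = 85/4 = 21.25

21.25


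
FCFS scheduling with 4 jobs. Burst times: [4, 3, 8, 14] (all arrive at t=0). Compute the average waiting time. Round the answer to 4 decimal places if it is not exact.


FCFS order (as given): [4, 3, 8, 14]
Waiting times:
  Job 1: wait = 0
  Job 2: wait = 4
  Job 3: wait = 7
  Job 4: wait = 15
Sum of waiting times = 26
Average waiting time = 26/4 = 6.5

6.5


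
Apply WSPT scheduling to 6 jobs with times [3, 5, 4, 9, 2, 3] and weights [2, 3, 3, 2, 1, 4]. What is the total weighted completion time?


Compute p/w ratios and sort ascending (WSPT): [(3, 4), (4, 3), (3, 2), (5, 3), (2, 1), (9, 2)]
Compute weighted completion times:
  Job (p=3,w=4): C=3, w*C=4*3=12
  Job (p=4,w=3): C=7, w*C=3*7=21
  Job (p=3,w=2): C=10, w*C=2*10=20
  Job (p=5,w=3): C=15, w*C=3*15=45
  Job (p=2,w=1): C=17, w*C=1*17=17
  Job (p=9,w=2): C=26, w*C=2*26=52
Total weighted completion time = 167

167


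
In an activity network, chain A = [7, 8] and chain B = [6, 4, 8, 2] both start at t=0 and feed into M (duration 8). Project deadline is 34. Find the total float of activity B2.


Forward pass: ES(B2) = sum of predecessors on chain B = 6
EF = ES + duration = 6 + 4 = 10
Backward pass: LF(M) = deadline = 34; LS(M) = 34 - 8 = 26
LF(B2) = LS(M) - sum(successors on chain B) = 26 - 10 = 16
LS = LF - duration = 16 - 4 = 12
Total float = LS - ES = 12 - 6 = 6

6


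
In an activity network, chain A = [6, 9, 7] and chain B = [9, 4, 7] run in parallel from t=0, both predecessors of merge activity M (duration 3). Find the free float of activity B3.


ES(B3) = sum of predecessors on chain B = 13
EF(B3) = ES + duration = 13 + 7 = 20
Successor of B3 is M. ES(M) = max(sum(A), sum(B)) = max(22, 20) = 22
Free float = ES(successor) - EF(current) = 22 - 20 = 2

2


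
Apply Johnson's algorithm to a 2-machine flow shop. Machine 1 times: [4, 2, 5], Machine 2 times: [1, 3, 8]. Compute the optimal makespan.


Apply Johnson's rule:
  Group 1 (a <= b): [(2, 2, 3), (3, 5, 8)]
  Group 2 (a > b): [(1, 4, 1)]
Optimal job order: [2, 3, 1]
Schedule:
  Job 2: M1 done at 2, M2 done at 5
  Job 3: M1 done at 7, M2 done at 15
  Job 1: M1 done at 11, M2 done at 16
Makespan = 16

16


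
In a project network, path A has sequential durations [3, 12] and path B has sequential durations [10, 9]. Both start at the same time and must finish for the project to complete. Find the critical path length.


Path A total = 3 + 12 = 15
Path B total = 10 + 9 = 19
Critical path = longest path = max(15, 19) = 19

19


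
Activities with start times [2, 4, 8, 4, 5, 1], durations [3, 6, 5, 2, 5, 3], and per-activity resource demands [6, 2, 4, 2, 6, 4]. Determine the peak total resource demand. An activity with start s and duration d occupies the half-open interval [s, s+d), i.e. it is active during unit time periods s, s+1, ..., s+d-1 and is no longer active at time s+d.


Each activity i is active on [start_i, start_i + duration_i).
Compute total resource usage per time slot:
  t=0: active resources = [], total = 0
  t=1: active resources = [4], total = 4
  t=2: active resources = [6, 4], total = 10
  t=3: active resources = [6, 4], total = 10
  t=4: active resources = [6, 2, 2], total = 10
  t=5: active resources = [2, 2, 6], total = 10
  t=6: active resources = [2, 6], total = 8
  t=7: active resources = [2, 6], total = 8
  t=8: active resources = [2, 4, 6], total = 12
  t=9: active resources = [2, 4, 6], total = 12
  t=10: active resources = [4], total = 4
  t=11: active resources = [4], total = 4
  t=12: active resources = [4], total = 4
Peak resource demand = 12

12


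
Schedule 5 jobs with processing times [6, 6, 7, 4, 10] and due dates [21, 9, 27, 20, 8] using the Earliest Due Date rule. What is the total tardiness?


Sort by due date (EDD order): [(10, 8), (6, 9), (4, 20), (6, 21), (7, 27)]
Compute completion times and tardiness:
  Job 1: p=10, d=8, C=10, tardiness=max(0,10-8)=2
  Job 2: p=6, d=9, C=16, tardiness=max(0,16-9)=7
  Job 3: p=4, d=20, C=20, tardiness=max(0,20-20)=0
  Job 4: p=6, d=21, C=26, tardiness=max(0,26-21)=5
  Job 5: p=7, d=27, C=33, tardiness=max(0,33-27)=6
Total tardiness = 20

20


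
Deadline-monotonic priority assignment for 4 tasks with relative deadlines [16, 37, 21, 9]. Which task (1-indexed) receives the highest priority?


Sort tasks by relative deadline (ascending):
  Task 4: deadline = 9
  Task 1: deadline = 16
  Task 3: deadline = 21
  Task 2: deadline = 37
Priority order (highest first): [4, 1, 3, 2]
Highest priority task = 4

4


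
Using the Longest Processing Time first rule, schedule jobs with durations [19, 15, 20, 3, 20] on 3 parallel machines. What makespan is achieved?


Sort jobs in decreasing order (LPT): [20, 20, 19, 15, 3]
Assign each job to the least loaded machine:
  Machine 1: jobs [20, 3], load = 23
  Machine 2: jobs [20], load = 20
  Machine 3: jobs [19, 15], load = 34
Makespan = max load = 34

34


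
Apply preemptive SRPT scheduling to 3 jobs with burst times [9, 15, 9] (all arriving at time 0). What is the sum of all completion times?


Since all jobs arrive at t=0, SRPT equals SPT ordering.
SPT order: [9, 9, 15]
Completion times:
  Job 1: p=9, C=9
  Job 2: p=9, C=18
  Job 3: p=15, C=33
Total completion time = 9 + 18 + 33 = 60

60


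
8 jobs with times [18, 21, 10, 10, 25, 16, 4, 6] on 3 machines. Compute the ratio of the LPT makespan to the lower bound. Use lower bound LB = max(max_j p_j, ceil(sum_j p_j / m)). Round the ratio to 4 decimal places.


LPT order: [25, 21, 18, 16, 10, 10, 6, 4]
Machine loads after assignment: [35, 37, 38]
LPT makespan = 38
Lower bound = max(max_job, ceil(total/3)) = max(25, 37) = 37
Ratio = 38 / 37 = 1.027

1.027


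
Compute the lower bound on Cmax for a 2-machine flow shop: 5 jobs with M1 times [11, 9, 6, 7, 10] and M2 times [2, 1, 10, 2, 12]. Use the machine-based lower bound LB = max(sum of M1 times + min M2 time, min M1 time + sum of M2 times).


LB1 = sum(M1 times) + min(M2 times) = 43 + 1 = 44
LB2 = min(M1 times) + sum(M2 times) = 6 + 27 = 33
Lower bound = max(LB1, LB2) = max(44, 33) = 44

44


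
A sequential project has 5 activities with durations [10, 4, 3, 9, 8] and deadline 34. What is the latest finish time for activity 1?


LF(activity 1) = deadline - sum of successor durations
Successors: activities 2 through 5 with durations [4, 3, 9, 8]
Sum of successor durations = 24
LF = 34 - 24 = 10

10


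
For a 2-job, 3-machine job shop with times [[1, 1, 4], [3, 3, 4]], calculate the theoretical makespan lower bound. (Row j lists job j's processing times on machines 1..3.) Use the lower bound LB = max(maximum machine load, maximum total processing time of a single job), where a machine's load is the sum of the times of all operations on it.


Machine loads:
  Machine 1: 1 + 3 = 4
  Machine 2: 1 + 3 = 4
  Machine 3: 4 + 4 = 8
Max machine load = 8
Job totals:
  Job 1: 6
  Job 2: 10
Max job total = 10
Lower bound = max(8, 10) = 10

10


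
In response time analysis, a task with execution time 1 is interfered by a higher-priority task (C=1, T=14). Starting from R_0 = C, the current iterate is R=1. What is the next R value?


R_next = C + ceil(R_prev / T_hp) * C_hp
ceil(1 / 14) = ceil(0.0714) = 1
Interference = 1 * 1 = 1
R_next = 1 + 1 = 2

2


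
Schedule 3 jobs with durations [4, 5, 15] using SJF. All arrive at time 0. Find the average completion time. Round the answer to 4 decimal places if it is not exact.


SJF order (ascending): [4, 5, 15]
Completion times:
  Job 1: burst=4, C=4
  Job 2: burst=5, C=9
  Job 3: burst=15, C=24
Average completion = 37/3 = 12.3333

12.3333


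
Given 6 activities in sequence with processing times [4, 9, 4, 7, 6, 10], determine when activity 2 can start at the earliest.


Activity 2 starts after activities 1 through 1 complete.
Predecessor durations: [4]
ES = 4 = 4

4


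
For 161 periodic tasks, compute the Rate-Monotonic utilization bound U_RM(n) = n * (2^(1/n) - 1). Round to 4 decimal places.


Compute 2^(1/161) = 1.0043145429
Subtract 1: 1.0043145429 - 1 = 0.0043145429
Multiply by n: 161 * 0.0043145429 = 0.6946414069
Round to 4 dp: 0.6946

0.6946


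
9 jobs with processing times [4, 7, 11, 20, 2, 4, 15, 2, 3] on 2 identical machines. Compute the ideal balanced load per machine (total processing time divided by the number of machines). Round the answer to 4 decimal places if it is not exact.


Total processing time = 4 + 7 + 11 + 20 + 2 + 4 + 15 + 2 + 3 = 68
Number of machines = 2
Ideal balanced load = 68 / 2 = 34.0

34.0


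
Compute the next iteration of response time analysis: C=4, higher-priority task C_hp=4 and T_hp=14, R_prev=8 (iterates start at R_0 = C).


R_next = C + ceil(R_prev / T_hp) * C_hp
ceil(8 / 14) = ceil(0.5714) = 1
Interference = 1 * 4 = 4
R_next = 4 + 4 = 8
R_next = R_prev, so the iteration has converged (response time = 8).

8


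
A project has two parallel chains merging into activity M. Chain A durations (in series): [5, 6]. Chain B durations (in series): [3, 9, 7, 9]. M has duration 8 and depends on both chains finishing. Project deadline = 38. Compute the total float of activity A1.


Forward pass: ES(A1) = sum of predecessors on chain A = 0
EF = ES + duration = 0 + 5 = 5
Backward pass: LF(M) = deadline = 38; LS(M) = 38 - 8 = 30
LF(A1) = LS(M) - sum(successors on chain A) = 30 - 6 = 24
LS = LF - duration = 24 - 5 = 19
Total float = LS - ES = 19 - 0 = 19

19


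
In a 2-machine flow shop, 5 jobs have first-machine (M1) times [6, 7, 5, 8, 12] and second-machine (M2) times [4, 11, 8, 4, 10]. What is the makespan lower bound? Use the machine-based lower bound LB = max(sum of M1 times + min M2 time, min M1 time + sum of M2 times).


LB1 = sum(M1 times) + min(M2 times) = 38 + 4 = 42
LB2 = min(M1 times) + sum(M2 times) = 5 + 37 = 42
Lower bound = max(LB1, LB2) = max(42, 42) = 42

42


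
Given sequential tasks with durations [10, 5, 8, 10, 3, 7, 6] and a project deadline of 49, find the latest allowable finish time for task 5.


LF(activity 5) = deadline - sum of successor durations
Successors: activities 6 through 7 with durations [7, 6]
Sum of successor durations = 13
LF = 49 - 13 = 36

36


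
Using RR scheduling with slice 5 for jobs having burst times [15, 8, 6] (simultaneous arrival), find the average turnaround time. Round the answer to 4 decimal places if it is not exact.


Time quantum = 5
Execution trace:
  J1 runs 5 units, time = 5
  J2 runs 5 units, time = 10
  J3 runs 5 units, time = 15
  J1 runs 5 units, time = 20
  J2 runs 3 units, time = 23
  J3 runs 1 units, time = 24
  J1 runs 5 units, time = 29
Finish times: [29, 23, 24]
Average turnaround = 76/3 = 25.3333

25.3333


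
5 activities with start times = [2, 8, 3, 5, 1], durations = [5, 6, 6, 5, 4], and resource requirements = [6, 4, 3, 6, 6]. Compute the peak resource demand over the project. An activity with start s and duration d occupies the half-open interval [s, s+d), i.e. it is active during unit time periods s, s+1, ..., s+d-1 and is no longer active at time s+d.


Each activity i is active on [start_i, start_i + duration_i).
Compute total resource usage per time slot:
  t=0: active resources = [], total = 0
  t=1: active resources = [6], total = 6
  t=2: active resources = [6, 6], total = 12
  t=3: active resources = [6, 3, 6], total = 15
  t=4: active resources = [6, 3, 6], total = 15
  t=5: active resources = [6, 3, 6], total = 15
  t=6: active resources = [6, 3, 6], total = 15
  t=7: active resources = [3, 6], total = 9
  t=8: active resources = [4, 3, 6], total = 13
  t=9: active resources = [4, 6], total = 10
  t=10: active resources = [4], total = 4
  t=11: active resources = [4], total = 4
  t=12: active resources = [4], total = 4
  t=13: active resources = [4], total = 4
Peak resource demand = 15

15


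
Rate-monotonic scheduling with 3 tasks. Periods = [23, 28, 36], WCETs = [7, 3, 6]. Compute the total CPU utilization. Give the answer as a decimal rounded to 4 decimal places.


Compute individual utilizations (exact fractions):
  Task 1: C/T = 7/23 (approx. 0.3043)
  Task 2: C/T = 3/28 (approx. 0.1071)
  Task 3: C/T = 6/36 = 1/6 (approx. 0.1667)
Total utilization U = 7/23 + 3/28 + 1/6 = 1117/1932
Rounded to 4 decimal places: U = 0.5782
RM (Liu & Layland) bound for 3 tasks = 0.779763; compare with U = 1117/1932 (approx. 0.578157)
U <= bound, so schedulable by RM sufficient condition.

0.5782


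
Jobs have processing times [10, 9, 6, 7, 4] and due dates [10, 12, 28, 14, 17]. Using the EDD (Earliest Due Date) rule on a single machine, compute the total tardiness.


Sort by due date (EDD order): [(10, 10), (9, 12), (7, 14), (4, 17), (6, 28)]
Compute completion times and tardiness:
  Job 1: p=10, d=10, C=10, tardiness=max(0,10-10)=0
  Job 2: p=9, d=12, C=19, tardiness=max(0,19-12)=7
  Job 3: p=7, d=14, C=26, tardiness=max(0,26-14)=12
  Job 4: p=4, d=17, C=30, tardiness=max(0,30-17)=13
  Job 5: p=6, d=28, C=36, tardiness=max(0,36-28)=8
Total tardiness = 40

40


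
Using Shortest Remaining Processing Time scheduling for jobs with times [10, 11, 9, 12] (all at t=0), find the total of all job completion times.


Since all jobs arrive at t=0, SRPT equals SPT ordering.
SPT order: [9, 10, 11, 12]
Completion times:
  Job 1: p=9, C=9
  Job 2: p=10, C=19
  Job 3: p=11, C=30
  Job 4: p=12, C=42
Total completion time = 9 + 19 + 30 + 42 = 100

100


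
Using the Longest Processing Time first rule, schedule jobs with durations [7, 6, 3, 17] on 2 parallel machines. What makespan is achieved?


Sort jobs in decreasing order (LPT): [17, 7, 6, 3]
Assign each job to the least loaded machine:
  Machine 1: jobs [17], load = 17
  Machine 2: jobs [7, 6, 3], load = 16
Makespan = max load = 17

17


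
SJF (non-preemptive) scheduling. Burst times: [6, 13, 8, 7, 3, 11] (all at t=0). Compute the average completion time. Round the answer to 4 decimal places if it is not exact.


SJF order (ascending): [3, 6, 7, 8, 11, 13]
Completion times:
  Job 1: burst=3, C=3
  Job 2: burst=6, C=9
  Job 3: burst=7, C=16
  Job 4: burst=8, C=24
  Job 5: burst=11, C=35
  Job 6: burst=13, C=48
Average completion = 135/6 = 22.5

22.5
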